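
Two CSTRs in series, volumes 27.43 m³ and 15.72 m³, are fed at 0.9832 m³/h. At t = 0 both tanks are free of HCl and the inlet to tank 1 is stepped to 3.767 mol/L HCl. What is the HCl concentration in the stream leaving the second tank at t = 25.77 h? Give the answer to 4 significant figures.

Each tank obeys Vᵢ dCᵢ/dt = Q(Cᵢ₋₁ − Cᵢ), so τᵢ = Vᵢ/Q.
τ₁ = 27.43/0.9832 = 27.8987 h; τ₂ = 15.72/0.9832 = 15.9886 h.
Solving the cascade with C₁(0)=C₂(0)=0 gives C₂(t) = C_in[1 − (τ₁ e^(−t/τ₁) − τ₂ e^(−t/τ₂))/(τ₁ − τ₂)].
At t = 25.77: e^(−t/τ₁) = 0.397048, e^(−t/τ₂) = 0.199534.
C₂ = 3.767·[1 − (27.8987·0.397048 − 15.9886·0.199534)/(11.9101)] = 3.767·0.337801 = 1.27250 mol/L.

1.272 mol/L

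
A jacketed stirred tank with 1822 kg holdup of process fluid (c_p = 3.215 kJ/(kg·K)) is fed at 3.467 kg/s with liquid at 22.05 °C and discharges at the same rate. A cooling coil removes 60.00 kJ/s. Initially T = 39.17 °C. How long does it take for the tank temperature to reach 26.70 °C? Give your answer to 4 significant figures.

Unsteady energy balance on the tank contents: M c_p dT/dt = ṁ c_p (T_in − T) − 60.00.
τ = M/ṁ = 525.526 s; T_ss = T_in − Q̇/(ṁ c_p) = 16.6671 °C.
T(t) = T_ss + (T₀ − T_ss) e^(−t/τ). Set T = 26.70:
e^(−t/τ) = (26.70 − 16.6671)/(39.17 − 16.6671) = 0.445849
t = −525.526 · ln(0.445849) = 424.507 s.

424.5 s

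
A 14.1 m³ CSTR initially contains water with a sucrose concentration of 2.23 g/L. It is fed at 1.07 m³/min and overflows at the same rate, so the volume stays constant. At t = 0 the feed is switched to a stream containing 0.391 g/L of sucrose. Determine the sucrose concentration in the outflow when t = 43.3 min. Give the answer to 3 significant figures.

Species balance on the tank: V dC/dt = Q(C_in − C).
So dC/dt = (C_in − C)/τ with τ = V/Q = 14.1/1.07 = 13.178 min.
This is linear first-order; C(t) = C_in + (C₀ − C_in) e^(−t/τ).
C(43.3) = 0.391 + (2.23 − 0.391)·e^(−43.3/13.178) = 0.391 + (1.8390)·0.037407 = 0.45979 g/L.

0.460 g/L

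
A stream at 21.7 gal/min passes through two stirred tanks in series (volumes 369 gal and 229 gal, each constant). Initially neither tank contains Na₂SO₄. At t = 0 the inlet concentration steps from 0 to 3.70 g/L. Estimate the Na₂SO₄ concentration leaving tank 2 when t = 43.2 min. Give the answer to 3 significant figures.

Each tank obeys Vᵢ dCᵢ/dt = Q(Cᵢ₋₁ − Cᵢ), so τᵢ = Vᵢ/Q.
τ₁ = 369/21.7 = 17.005 min; τ₂ = 229/21.7 = 10.553 min.
Tank 1: C₁ = C_in(1 − e^(−t/τ₁)). Tank 2 (τ₁ ≠ τ₂): C₂ = C_in[1 − (τ₁ e^(−t/τ₁) − τ₂ e^(−t/τ₂))/(τ₁ − τ₂)].
At t = 43.2: e^(−t/τ₁) = 0.078828, e^(−t/τ₂) = 0.016679.
C₂ = 3.70·[1 − (17.005·0.078828 − 10.553·0.016679)/(6.4516)] = 3.70·0.81951 = 3.0322 g/L.

3.03 g/L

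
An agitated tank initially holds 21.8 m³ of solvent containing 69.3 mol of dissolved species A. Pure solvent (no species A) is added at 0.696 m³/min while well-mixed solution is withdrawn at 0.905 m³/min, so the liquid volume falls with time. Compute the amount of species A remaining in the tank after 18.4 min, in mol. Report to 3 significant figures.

29.9 mol

Let m(t) be the amount of species A. Volume: V(t) = V₀ + (Q_in − Q_out) t = 21.8 − 0.20900 t; V(18.4) = 17.954 m³.
Species balance (pure solvent in): dm/dt = −Q_out · m/V(t).
Separate: dm/m = −Q_out dt/V(t) ⇒ ln(m/m₀) = −(Q_out/(Q_in−Q_out)) ln(V/V₀).
m = m₀ (V₀/V)^(Q_out/(Q_in−Q_out)) = 69.3 × (21.8/17.954)^(-4.3301) = 29.906 mol.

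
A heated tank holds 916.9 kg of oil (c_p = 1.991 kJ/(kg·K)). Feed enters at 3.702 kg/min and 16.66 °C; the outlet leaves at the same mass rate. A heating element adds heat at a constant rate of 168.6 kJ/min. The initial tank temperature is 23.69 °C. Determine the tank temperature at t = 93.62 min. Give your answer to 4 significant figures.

Energy balance: M c_p dT/dt = ṁ c_p (T_in − T) + 168.6.
Rearrange: dT/dt = (T_ss − T)/τ with τ = M/ṁ = 247.677 min and T_ss = T_in + Q̇/(ṁ c_p) = 39.5344 °C.
Integrating: T(t) = T_ss + (T₀ − T_ss) e^(−t/τ).
T(93.62) = 39.5344 + (-15.8444)·e^(−93.62/247.677) = 39.5344 + (-15.8444)·0.685236 = 28.6773 °C.

28.68 °C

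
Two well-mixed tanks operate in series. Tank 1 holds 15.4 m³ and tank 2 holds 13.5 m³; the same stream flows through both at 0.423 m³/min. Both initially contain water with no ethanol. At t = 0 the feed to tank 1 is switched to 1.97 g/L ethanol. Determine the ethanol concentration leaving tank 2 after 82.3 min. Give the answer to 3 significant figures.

1.37 g/L

Species balance on tank i: dCᵢ/dt = (Cᵢ₋₁ − Cᵢ)/τᵢ with τᵢ = Vᵢ/Q.
τ₁ = 15.4/0.423 = 36.407 min; τ₂ = 13.5/0.423 = 31.915 min.
Solving the cascade with C₁(0)=C₂(0)=0 gives C₂(t) = C_in[1 − (τ₁ e^(−t/τ₁) − τ₂ e^(−t/τ₂))/(τ₁ − τ₂)].
At t = 82.3: e^(−t/τ₁) = 0.10429, e^(−t/τ₂) = 0.075870.
C₂ = 1.97·[1 − (36.407·0.10429 − 31.915·0.075870)/(4.4917)] = 1.97·0.69378 = 1.3667 g/L.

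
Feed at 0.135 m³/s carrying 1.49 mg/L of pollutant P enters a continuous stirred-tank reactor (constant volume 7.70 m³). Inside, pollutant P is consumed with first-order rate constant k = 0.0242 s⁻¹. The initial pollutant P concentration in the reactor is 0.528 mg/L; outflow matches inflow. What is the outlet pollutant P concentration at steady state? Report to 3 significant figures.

V dC/dt = Q(C_in − C) − k V C.
At steady state: 0 = Q C_in − (Q + kV) C_ss, so C_ss = Q C_in/(Q + kV).
C_ss = 0.135·1.49/(0.135 + 0.0242·7.70) = 0.20115/0.32134 = 0.62597 mg/L.

0.626 mg/L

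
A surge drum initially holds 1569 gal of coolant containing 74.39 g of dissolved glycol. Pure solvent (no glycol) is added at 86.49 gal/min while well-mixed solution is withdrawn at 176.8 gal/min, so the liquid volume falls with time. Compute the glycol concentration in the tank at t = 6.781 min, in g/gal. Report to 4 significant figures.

Total volume: dV/dt = Q_in − Q_out = -90.3100 gal/min, so V(t) = 1569 − 90.3100 t and V(6.781) = 956.608 gal.
No glycol enters, so dm/dt = −Q_out · (m/V).
dm/m = −Q_out dt/(V₀ − 90.3100 t); integrating gives ln(m/m₀) = −(Q_out/(Q_in−Q_out)) ln(V/V₀).
m = m₀ (V₀/V)^(Q_out/(Q_in−Q_out)) = 74.39 × (1569/956.608)^(-1.95770) = 28.2375 g.
C = m/V = 28.2375/956.608 = 0.0295184 g/gal.

0.02952 g/gal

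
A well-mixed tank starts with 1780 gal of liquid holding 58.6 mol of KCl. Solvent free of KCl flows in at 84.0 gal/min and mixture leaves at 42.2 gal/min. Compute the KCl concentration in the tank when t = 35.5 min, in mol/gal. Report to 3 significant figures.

0.00973 mol/gal

Let m(t) be the amount of KCl. Volume: V(t) = V₀ + (Q_in − Q_out) t = 1780 + 41.800 t; V(35.5) = 3263.9 gal.
Species balance (pure solvent in): dm/dt = −Q_out · m/V(t).
Separate: dm/m = −Q_out dt/V(t) ⇒ ln(m/m₀) = −(Q_out/(Q_in−Q_out)) ln(V/V₀).
m = m₀ (V₀/V)^(Q_out/(Q_in−Q_out)) = 58.6 × (1780/3263.9)^(1.0096) = 31.773 mol.
C = m/V = 31.773/3263.9 = 0.0097347 mol/gal.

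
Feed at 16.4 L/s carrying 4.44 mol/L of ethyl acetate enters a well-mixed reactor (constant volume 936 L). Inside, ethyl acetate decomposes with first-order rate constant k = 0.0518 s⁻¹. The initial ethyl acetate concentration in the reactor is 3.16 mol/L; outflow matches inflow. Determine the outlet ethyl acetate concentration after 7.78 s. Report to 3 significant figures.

Accumulation = in − out − consumed: V dC/dt = Q C_in − Q C − k V C.
dC/dt = (Q/V) C_in − (Q/V + k) C; effective rate a = Q/V + k = 0.017521 + 0.0518 = 0.069321 s⁻¹.
C_ss = Q C_in/(Q + kV) = 1.1222 mol/L; C(t) = C_ss + (C₀ − C_ss) e^(−a t).
C(7.78) = 1.1222 + (2.0378)·e^(−0.069321·7.78) = 1.1222 + (2.0378)·0.58314 = 2.3105 mol/L.

2.31 mol/L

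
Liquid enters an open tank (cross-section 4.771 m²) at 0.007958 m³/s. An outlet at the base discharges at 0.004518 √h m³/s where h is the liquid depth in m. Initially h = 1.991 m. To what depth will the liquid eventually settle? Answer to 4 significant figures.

3.103 m

Level balance: A dh/dt = 0.007958 − 0.004518 √h. Setting dh/dt = 0:
Q_in = 0.004518 √h_ss ⇒ √h_ss = 0.007958/0.004518 = 1.76140.
h_ss = 1.76140² = 3.10253 m. (Since h₀ = 1.991 m < h_ss, the level will rise toward this value.)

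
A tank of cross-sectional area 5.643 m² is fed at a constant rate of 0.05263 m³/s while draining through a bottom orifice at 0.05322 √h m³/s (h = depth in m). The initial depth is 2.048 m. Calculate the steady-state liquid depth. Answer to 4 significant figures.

A dh/dt = Q_in − 0.05322 √h. Steady state requires inflow = outflow:
Q_in = 0.05322 √h_ss ⇒ √h_ss = 0.05263/0.05322 = 0.988914.
h_ss = 0.988914² = 0.977951 m. (Since h₀ = 2.048 m > h_ss, the level will fall toward this value.)

0.9780 m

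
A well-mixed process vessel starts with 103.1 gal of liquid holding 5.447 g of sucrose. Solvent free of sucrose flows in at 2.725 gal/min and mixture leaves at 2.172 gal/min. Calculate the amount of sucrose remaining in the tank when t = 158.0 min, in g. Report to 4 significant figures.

Let m(t) be the amount of sucrose. Volume: V(t) = V₀ + (Q_in − Q_out) t = 103.1 + 0.553000 t; V(158.0) = 190.474 gal.
Solute balance: dm/dt = 0 − Q_out C = −Q_out m/V(t).
Separate: dm/m = −Q_out dt/V(t) ⇒ ln(m/m₀) = −(Q_out/(Q_in−Q_out)) ln(V/V₀).
m = m₀ (V₀/V)^(Q_out/(Q_in−Q_out)) = 5.447 × (103.1/190.474)^(3.92767) = 0.488800 g.

0.4888 g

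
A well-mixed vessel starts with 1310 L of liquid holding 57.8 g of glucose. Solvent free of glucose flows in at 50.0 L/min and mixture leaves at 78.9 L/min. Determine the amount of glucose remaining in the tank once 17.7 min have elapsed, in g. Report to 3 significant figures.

Let m(t) be the amount of glucose. Volume: V(t) = V₀ + (Q_in − Q_out) t = 1310 − 28.900 t; V(17.7) = 798.47 L.
No glucose enters, so dm/dt = −Q_out · (m/V).
Separate: dm/m = −Q_out dt/V(t) ⇒ ln(m/m₀) = −(Q_out/(Q_in−Q_out)) ln(V/V₀).
m = m₀ (V₀/V)^(Q_out/(Q_in−Q_out)) = 57.8 × (1310/798.47)^(-2.7301) = 14.960 g.

15.0 g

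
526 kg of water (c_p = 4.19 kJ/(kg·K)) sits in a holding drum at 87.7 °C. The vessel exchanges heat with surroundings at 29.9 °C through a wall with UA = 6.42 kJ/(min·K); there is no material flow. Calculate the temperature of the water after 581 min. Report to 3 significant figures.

Lumped-capacitance energy balance: M c_p dT/dt = UA(T_amb − T).
dT/dt = (T_ss − T)/τ with T_ss = T_amb = 29.900 °C, τ = M c_p/UA = 526·4.19/6.42 = 343.29 min.
T approaches T_ss exponentially: T(t) = T_ss + (T₀ − T_ss) e^(−t/τ).
T(581) = 29.900 + (57.800)·0.18407 = 40.539 °C.

40.5 °C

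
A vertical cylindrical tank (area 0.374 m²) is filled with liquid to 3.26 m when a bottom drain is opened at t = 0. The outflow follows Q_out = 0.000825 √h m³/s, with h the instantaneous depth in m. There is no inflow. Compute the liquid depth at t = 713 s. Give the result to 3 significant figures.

Unsteady balance on liquid volume: A dh/dt = −0.000825 √h.
Separate and integrate: 2(√h − √h₀) = −(0.000825/A) t.
√h = √3.26 − 0.000825·713/(2·0.374) = 1.8055 − 0.78640 = 1.0191.
h = 1.0191² = 1.0387 m.

1.04 m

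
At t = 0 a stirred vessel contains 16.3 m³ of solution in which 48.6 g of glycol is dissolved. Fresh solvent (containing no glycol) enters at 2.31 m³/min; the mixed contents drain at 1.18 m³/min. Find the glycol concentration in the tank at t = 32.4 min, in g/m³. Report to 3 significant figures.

0.269 g/m³

Total volume: dV/dt = Q_in − Q_out = 1.1300 m³/min, so V(t) = 16.3 + 1.1300 t and V(32.4) = 52.912 m³.
No glycol enters, so dm/dt = −Q_out · (m/V).
Separate: dm/m = −Q_out dt/V(t) ⇒ ln(m/m₀) = −(Q_out/(Q_in−Q_out)) ln(V/V₀).
m = m₀ (V₀/V)^(Q_out/(Q_in−Q_out)) = 48.6 × (16.3/52.912)^(1.0442) = 14.212 g.
C = m/V = 14.212/52.912 = 0.26859 g/m³.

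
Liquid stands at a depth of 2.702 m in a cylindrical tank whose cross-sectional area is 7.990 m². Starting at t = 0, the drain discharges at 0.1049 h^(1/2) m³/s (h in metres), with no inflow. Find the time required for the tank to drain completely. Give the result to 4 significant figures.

250.4 s

Unsteady balance on liquid volume: A dh/dt = −0.1049 √h.
Separate and integrate: 2(√h − √h₀) = −(0.1049/A) t.
Set h = 0: 2√h₀ = (0.1049/A) t_empty ⇒ t_empty = 2A√h₀/0.1049.
t_empty = 2·7.990·√2.702/0.1049 = 15.9800·1.64378/0.1049 = 250.406 s.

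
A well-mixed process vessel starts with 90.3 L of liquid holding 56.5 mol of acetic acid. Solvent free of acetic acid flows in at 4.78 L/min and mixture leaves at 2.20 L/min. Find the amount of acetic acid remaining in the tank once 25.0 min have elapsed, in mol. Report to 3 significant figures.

Let m(t) be the amount of acetic acid. Volume: V(t) = V₀ + (Q_in − Q_out) t = 90.3 + 2.5800 t; V(25.0) = 154.80 L.
No acetic acid enters, so dm/dt = −Q_out · (m/V).
Separate: dm/m = −Q_out dt/V(t) ⇒ ln(m/m₀) = −(Q_out/(Q_in−Q_out)) ln(V/V₀).
m = m₀ (V₀/V)^(Q_out/(Q_in−Q_out)) = 56.5 × (90.3/154.80)^(0.85271) = 35.681 mol.

35.7 mol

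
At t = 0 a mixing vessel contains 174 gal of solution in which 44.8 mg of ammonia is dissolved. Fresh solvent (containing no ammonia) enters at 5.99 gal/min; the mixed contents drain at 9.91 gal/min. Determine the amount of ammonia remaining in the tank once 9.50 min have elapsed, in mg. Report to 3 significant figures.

24.4 mg

Let m(t) be the amount of ammonia. Volume: V(t) = V₀ + (Q_in − Q_out) t = 174 − 3.9200 t; V(9.50) = 136.76 gal.
No ammonia enters, so dm/dt = −Q_out · (m/V).
Separate: dm/m = −Q_out dt/V(t) ⇒ ln(m/m₀) = −(Q_out/(Q_in−Q_out)) ln(V/V₀).
m = m₀ (V₀/V)^(Q_out/(Q_in−Q_out)) = 44.8 × (174/136.76)^(-2.5281) = 24.371 mg.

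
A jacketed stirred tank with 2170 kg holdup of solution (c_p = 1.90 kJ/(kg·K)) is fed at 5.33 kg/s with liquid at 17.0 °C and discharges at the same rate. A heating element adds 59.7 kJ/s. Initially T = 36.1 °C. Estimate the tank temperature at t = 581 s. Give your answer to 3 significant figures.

26.1 °C

M c_p dT/dt = ṁ c_p (T_in − T) + Q̇.
τ = M/ṁ = 407.13 s; T_ss = T_in + Q̇/(ṁ c_p) = 17.0 + 59.7/(5.33·1.90) = 22.895 °C.
T approaches T_ss exponentially: T(t) = T_ss + (T₀ − T_ss) e^(−t/τ).
T(581) = 22.895 + (13.205)·e^(−581/407.13) = 22.895 + (13.205)·0.24001 = 26.064 °C.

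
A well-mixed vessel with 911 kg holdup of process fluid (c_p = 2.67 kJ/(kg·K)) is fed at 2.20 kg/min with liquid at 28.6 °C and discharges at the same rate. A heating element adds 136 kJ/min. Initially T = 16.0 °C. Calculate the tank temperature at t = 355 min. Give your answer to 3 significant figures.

36.6 °C

M c_p dT/dt = ṁ c_p (T_in − T) + Q̇.
Rearrange: dT/dt = (T_ss − T)/τ with τ = M/ṁ = 414.09 min and T_ss = T_in + Q̇/(ṁ c_p) = 51.753 °C.
This is linear first-order; T(t) = T_ss + (T₀ − T_ss) e^(−t/τ).
T(355) = 51.753 + (-35.753)·e^(−355/414.09) = 51.753 + (-35.753)·0.42431 = 36.583 °C.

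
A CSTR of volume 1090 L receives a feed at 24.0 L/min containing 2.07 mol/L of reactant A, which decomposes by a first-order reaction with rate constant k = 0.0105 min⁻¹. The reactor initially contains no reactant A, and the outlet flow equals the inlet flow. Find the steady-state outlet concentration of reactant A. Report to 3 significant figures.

V dC/dt = Q(C_in − C) − k V C.
Steady state (dC/dt = 0): C_ss = Q C_in/(Q + kV) = C_in/(1 + kV/Q).
C_ss = 24.0·2.07/(24.0 + 0.0105·1090) = 49.680/35.445 = 1.4016 mol/L.

1.40 mol/L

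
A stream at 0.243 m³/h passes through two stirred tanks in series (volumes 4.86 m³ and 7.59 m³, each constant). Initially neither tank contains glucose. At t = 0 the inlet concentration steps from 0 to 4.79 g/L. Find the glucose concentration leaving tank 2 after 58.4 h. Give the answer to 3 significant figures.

Time constants: τᵢ = Vᵢ/Q for each well-mixed tank.
τ₁ = 4.86/0.243 = 20.000 h; τ₂ = 7.59/0.243 = 31.235 h.
Tank 1: C₁ = C_in(1 − e^(−t/τ₁)). Tank 2 (τ₁ ≠ τ₂): C₂ = C_in[1 − (τ₁ e^(−t/τ₁) − τ₂ e^(−t/τ₂))/(τ₁ − τ₂)].
At t = 58.4: e^(−t/τ₁) = 0.053934, e^(−t/τ₂) = 0.15417.
C₂ = 4.79·[1 − (20.000·0.053934 − 31.235·0.15417)/(-11.235)] = 4.79·0.66740 = 3.1968 g/L.

3.20 g/L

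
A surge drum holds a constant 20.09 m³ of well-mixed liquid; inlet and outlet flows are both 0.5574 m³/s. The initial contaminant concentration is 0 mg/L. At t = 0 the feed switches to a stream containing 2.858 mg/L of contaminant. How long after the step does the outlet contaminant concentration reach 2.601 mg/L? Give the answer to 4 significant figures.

Species balance: V dC/dt = Q(C_in − C) ⇒ τ = V/Q = 36.0423 s.
C(t) = C_in + (C₀ − C_in) e^(−t/τ). Set C = 2.601 and solve for t:
e^(−t/τ) = (C − C_in)/(C₀ − C_in) = (2.601 − 2.858)/(0 − 2.858) = 0.0899230
t = −τ ln(…) = 36.0423 × 2.40880 = 86.8188 s.

86.82 s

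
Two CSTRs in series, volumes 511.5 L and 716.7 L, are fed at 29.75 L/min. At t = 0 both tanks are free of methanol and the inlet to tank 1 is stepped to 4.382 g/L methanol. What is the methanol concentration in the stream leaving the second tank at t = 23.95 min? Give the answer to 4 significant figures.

Time constants: τᵢ = Vᵢ/Q for each well-mixed tank.
τ₁ = 511.5/29.75 = 17.1933 min; τ₂ = 716.7/29.75 = 24.0908 min.
Tank 1: C₁ = C_in(1 − e^(−t/τ₁)). Tank 2 (τ₁ ≠ τ₂): C₂ = C_in[1 − (τ₁ e^(−t/τ₁) − τ₂ e^(−t/τ₂))/(τ₁ − τ₂)].
At t = 23.95: e^(−t/τ₁) = 0.248333, e^(−t/τ₂) = 0.370035.
C₂ = 4.382·[1 − (17.1933·0.248333 − 24.0908·0.370035)/(-6.89748)] = 4.382·0.326598 = 1.43115 g/L.

1.431 g/L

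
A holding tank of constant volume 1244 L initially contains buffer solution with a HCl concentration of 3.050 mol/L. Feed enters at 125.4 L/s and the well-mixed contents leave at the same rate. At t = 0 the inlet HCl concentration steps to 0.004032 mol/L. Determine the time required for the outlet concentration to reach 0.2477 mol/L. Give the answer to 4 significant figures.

Unsteady species balance (constant V, well mixed): V dC/dt = Q(C_in − C), so τ = V/Q = 9.92026 s.
C(t) = C_in + (C₀ − C_in) e^(−t/τ). Set C = 0.2477 and solve for t:
e^(−t/τ) = (C − C_in)/(C₀ − C_in) = (0.2477 − 0.004032)/(3.050 − 0.004032) = 0.0799969
t = −τ ln(…) = 9.92026 × 2.52577 = 25.0563 s.

25.06 s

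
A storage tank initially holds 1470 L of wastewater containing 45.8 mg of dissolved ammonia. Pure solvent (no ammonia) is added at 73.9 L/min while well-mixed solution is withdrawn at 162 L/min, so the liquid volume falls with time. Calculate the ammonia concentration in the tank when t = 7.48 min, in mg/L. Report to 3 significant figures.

Let m(t) be the amount of ammonia. Volume: V(t) = V₀ + (Q_in − Q_out) t = 1470 − 88.100 t; V(7.48) = 811.01 L.
Solute balance: dm/dt = 0 − Q_out C = −Q_out m/V(t).
Separate: dm/m = −Q_out dt/V(t) ⇒ ln(m/m₀) = −(Q_out/(Q_in−Q_out)) ln(V/V₀).
m = m₀ (V₀/V)^(Q_out/(Q_in−Q_out)) = 45.8 × (1470/811.01)^(-1.8388) = 15.343 mg.
C = m/V = 15.343/811.01 = 0.018919 mg/L.

0.0189 mg/L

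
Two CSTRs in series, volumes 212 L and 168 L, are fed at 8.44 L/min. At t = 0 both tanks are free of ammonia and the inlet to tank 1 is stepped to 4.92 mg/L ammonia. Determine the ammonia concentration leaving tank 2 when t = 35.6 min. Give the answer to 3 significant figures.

Time constants: τᵢ = Vᵢ/Q for each well-mixed tank.
τ₁ = 212/8.44 = 25.118 min; τ₂ = 168/8.44 = 19.905 min.
Tank 1: C₁ = C_in(1 − e^(−t/τ₁)). Tank 2 (τ₁ ≠ τ₂): C₂ = C_in[1 − (τ₁ e^(−t/τ₁) − τ₂ e^(−t/τ₂))/(τ₁ − τ₂)].
At t = 35.6: e^(−t/τ₁) = 0.24237, e^(−t/τ₂) = 0.16721.
C₂ = 4.92·[1 − (25.118·0.24237 − 19.905·0.16721)/(5.2133)] = 4.92·0.47067 = 2.3157 mg/L.

2.32 mg/L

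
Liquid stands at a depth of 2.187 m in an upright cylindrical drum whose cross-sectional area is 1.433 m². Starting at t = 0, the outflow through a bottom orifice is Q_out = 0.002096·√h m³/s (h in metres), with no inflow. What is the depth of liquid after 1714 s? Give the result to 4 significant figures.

0.05078 m

Accumulation of liquid (constant cross-section A): A dh/dt = −0.002096 √h.
∫ h^(−1/2) dh = −(0.002096/A) ∫ dt, giving 2√h = 2√h₀ − (0.002096/A) t.
√h = √2.187 − 0.002096·1714/(2·1.433) = 1.47885 − 1.25350 = 0.225346.
h = 0.225346² = 0.0507810 m.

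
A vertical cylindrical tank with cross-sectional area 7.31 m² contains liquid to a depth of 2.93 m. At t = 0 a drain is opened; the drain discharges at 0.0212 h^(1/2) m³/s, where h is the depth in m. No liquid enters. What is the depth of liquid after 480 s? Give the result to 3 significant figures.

1.03 m

A dh/dt = −Q_out = −0.0212 √h.
∫ h^(−1/2) dh = −(0.0212/A) ∫ dt, giving 2√h = 2√h₀ − (0.0212/A) t.
√h = √2.93 − 0.0212·480/(2·7.31) = 1.7117 − 0.69603 = 1.0157.
h = 1.0157² = 1.0316 m.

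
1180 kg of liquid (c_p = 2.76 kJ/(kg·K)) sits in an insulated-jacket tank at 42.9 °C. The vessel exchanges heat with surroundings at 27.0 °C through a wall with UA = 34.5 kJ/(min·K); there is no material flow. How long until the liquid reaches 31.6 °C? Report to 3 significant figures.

Heat balance on the well-mixed liquid: M c_p dT/dt = −UA(T − T_amb).
τ = M c_p/UA = 94.400 min; T_ss = T_amb = 27.000 °C.
T(t) = T_ss + (T₀ − T_ss)e^(−t/τ); set T = 31.6:
t = −τ ln[(T − T_ss)/(T₀ − T_ss)] = −94.400 · ln(0.28931) = 117.08 min.

117 min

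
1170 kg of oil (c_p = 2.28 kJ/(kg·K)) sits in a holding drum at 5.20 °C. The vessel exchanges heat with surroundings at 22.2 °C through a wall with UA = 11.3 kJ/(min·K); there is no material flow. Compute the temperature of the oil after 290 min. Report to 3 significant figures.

17.2 °C

Lumped-capacitance energy balance: M c_p dT/dt = UA(T_amb − T).
dT/dt = (T_ss − T)/τ with T_ss = T_amb = 22.200 °C, τ = M c_p/UA = 1170·2.28/11.3 = 236.07 min.
This is linear first-order; T(t) = T_ss + (T₀ − T_ss) e^(−t/τ).
T(290) = 22.200 + (-17.000)·0.29275 = 17.223 °C.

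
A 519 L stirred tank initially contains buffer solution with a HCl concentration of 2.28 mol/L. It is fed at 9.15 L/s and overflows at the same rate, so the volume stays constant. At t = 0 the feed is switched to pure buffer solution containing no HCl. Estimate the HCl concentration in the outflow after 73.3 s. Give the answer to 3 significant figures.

Mass balance on the solute (V constant): V dC/dt = Q(C_in − C).
Rewrite as dC/dt + C/τ = C_in/τ, τ = V/Q = 56.721 s.
C approaches C_in exponentially: C(t) = C_in + (C₀ − C_in) e^(−t/τ).
C(73.3) = 0 + (2.28 − 0)·e^(−73.3/56.721) = 0 + (2.2800)·0.27464 = 0.62619 mol/L.

0.626 mol/L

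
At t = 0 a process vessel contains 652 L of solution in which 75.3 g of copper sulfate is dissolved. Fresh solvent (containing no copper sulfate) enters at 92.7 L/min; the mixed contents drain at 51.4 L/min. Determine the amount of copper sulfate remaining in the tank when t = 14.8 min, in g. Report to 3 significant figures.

Let m(t) be the amount of copper sulfate. Volume: V(t) = V₀ + (Q_in − Q_out) t = 652 + 41.300 t; V(14.8) = 1263.2 L.
Species balance (pure solvent in): dm/dt = −Q_out · m/V(t).
Separate: dm/m = −Q_out dt/V(t) ⇒ ln(m/m₀) = −(Q_out/(Q_in−Q_out)) ln(V/V₀).
m = m₀ (V₀/V)^(Q_out/(Q_in−Q_out)) = 75.3 × (652/1263.2)^(1.2446) = 33.061 g.

33.1 g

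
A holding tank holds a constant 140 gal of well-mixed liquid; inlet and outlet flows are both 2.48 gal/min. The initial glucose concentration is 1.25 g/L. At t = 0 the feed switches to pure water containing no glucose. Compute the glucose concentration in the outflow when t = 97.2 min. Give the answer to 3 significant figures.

0.223 g/L

Transient balance on the dissolved component: V dC/dt = Q(C_in − C).
Time constant τ = V/Q = 140/2.48 = 56.452 min.
C approaches C_in exponentially: C(t) = C_in + (C₀ − C_in) e^(−t/τ).
C(97.2) = 0 + (1.25 − 0)·e^(−97.2/56.452) = 0 + (1.2500)·0.17874 = 0.22342 g/L.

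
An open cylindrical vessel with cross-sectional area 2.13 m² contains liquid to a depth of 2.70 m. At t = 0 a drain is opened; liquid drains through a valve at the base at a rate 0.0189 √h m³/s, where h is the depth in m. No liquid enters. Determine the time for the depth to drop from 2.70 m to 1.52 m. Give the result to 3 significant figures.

92.5 s

Volume balance on the tank: A dh/dt = −0.0189 √h.
∫ h^(−1/2) dh = −(0.0189/A) ∫ dt, giving 2√h = 2√h₀ − (0.0189/A) t.
t = 2A(√h₀ − √h)/0.0189 = 2·2.13·(√2.70 − √1.52)/0.0189
  = 4.2600 × (1.6432 − 1.2329) / 0.0189 = 92.477 s.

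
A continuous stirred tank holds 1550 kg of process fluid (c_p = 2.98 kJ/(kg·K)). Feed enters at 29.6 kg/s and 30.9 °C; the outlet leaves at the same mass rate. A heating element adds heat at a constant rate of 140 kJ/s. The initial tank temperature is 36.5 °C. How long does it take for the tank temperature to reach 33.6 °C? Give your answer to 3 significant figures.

67.2 s

First-law balance (no shaft work): M c_p dT/dt = ṁ c_p (T_in − T) + 140.
τ = M/ṁ = 52.365 s; T_ss = T_in + Q̇/(ṁ c_p) = 32.487 °C.
T(t) = T_ss + (T₀ − T_ss) e^(−t/τ). Set T = 33.6:
e^(−t/τ) = (33.6 − 32.487)/(36.5 − 32.487) = 0.27732
t = −52.365 · ln(0.27732) = 67.162 s.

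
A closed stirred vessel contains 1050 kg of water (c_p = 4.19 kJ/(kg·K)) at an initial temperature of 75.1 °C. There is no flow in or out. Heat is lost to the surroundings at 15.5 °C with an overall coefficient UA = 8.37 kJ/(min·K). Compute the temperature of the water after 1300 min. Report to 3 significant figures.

Energy balance: M c_p dT/dt = −UA(T − T_amb).
dT/dt = (T_ss − T)/τ with T_ss = T_amb = 15.500 °C, τ = M c_p/UA = 1050·4.19/8.37 = 525.63 min.
Integrating: T(t) = T_ss + (T₀ − T_ss) e^(−t/τ).
T(1300) = 15.500 + (59.600)·0.084312 = 20.525 °C.

20.5 °C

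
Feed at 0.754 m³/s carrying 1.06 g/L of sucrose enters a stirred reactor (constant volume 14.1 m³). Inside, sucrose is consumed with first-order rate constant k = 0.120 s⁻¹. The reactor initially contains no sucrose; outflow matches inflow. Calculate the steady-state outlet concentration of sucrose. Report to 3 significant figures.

V dC/dt = Q(C_in − C) − k V C.
Steady state (dC/dt = 0): C_ss = Q C_in/(Q + kV) = C_in/(1 + kV/Q).
C_ss = 0.754·1.06/(0.754 + 0.120·14.1) = 0.79924/2.4460 = 0.32675 g/L.

0.327 g/L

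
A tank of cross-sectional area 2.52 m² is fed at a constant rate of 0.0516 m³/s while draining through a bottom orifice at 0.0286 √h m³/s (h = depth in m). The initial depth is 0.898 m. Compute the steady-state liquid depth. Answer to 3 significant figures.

3.26 m

A dh/dt = Q_in − 0.0286 √h. Steady state requires inflow = outflow:
Q_in = 0.0286 √h_ss ⇒ √h_ss = 0.0516/0.0286 = 1.8042.
h_ss = 1.8042² = 3.2551 m. (Since h₀ = 0.898 m < h_ss, the level will rise toward this value.)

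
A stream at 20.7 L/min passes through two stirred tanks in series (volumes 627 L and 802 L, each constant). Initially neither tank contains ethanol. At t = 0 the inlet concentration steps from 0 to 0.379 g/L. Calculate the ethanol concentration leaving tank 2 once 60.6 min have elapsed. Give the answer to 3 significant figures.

0.199 g/L

Each tank obeys Vᵢ dCᵢ/dt = Q(Cᵢ₋₁ − Cᵢ), so τᵢ = Vᵢ/Q.
τ₁ = 627/20.7 = 30.290 min; τ₂ = 802/20.7 = 38.744 min.
Tank 1: C₁ = C_in(1 − e^(−t/τ₁)). Tank 2 (τ₁ ≠ τ₂): C₂ = C_in[1 − (τ₁ e^(−t/τ₁) − τ₂ e^(−t/τ₂))/(τ₁ − τ₂)].
At t = 60.6: e^(−t/τ₁) = 0.13524, e^(−t/τ₂) = 0.20927.
C₂ = 0.379·[1 − (30.290·0.13524 − 38.744·0.20927)/(-8.4541)] = 0.379·0.52549 = 0.19916 g/L.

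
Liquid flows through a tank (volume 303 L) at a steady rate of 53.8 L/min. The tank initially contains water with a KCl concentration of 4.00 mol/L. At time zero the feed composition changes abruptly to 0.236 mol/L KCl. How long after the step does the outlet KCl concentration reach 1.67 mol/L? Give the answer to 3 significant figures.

5.43 min

Mass balance on the solute (V constant): V dC/dt = Q(C_in − C), so τ = V/Q = 5.6320 min.
C(t) = C_in + (C₀ − C_in) e^(−t/τ). Set C = 1.67 and solve for t:
e^(−t/τ) = (C − C_in)/(C₀ − C_in) = (1.67 − 0.236)/(4.00 − 0.236) = 0.38098
t = −τ ln(…) = 5.6320 × 0.96501 = 5.4349 min.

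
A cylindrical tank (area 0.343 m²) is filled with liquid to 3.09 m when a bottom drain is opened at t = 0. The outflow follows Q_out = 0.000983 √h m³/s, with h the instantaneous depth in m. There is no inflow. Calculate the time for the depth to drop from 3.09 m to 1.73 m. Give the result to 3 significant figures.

Volume balance on the tank: A dh/dt = −0.000983 √h.
This is separable: 2 d(√h)/dt = −0.000983/A, so √h = √h₀ − (0.000983/(2A)) t.
t = 2A(√h₀ − √h)/0.000983 = 2·0.343·(√3.09 − √1.73)/0.000983
  = 0.68600 × (1.7578 − 1.3153) / 0.000983 = 308.84 s.

309 s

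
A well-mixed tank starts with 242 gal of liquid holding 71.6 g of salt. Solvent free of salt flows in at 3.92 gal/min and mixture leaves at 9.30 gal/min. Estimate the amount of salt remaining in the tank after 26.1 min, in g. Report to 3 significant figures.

Let m(t) be the amount of salt. Volume: V(t) = V₀ + (Q_in − Q_out) t = 242 − 5.3800 t; V(26.1) = 101.58 gal.
Species balance (pure solvent in): dm/dt = −Q_out · m/V(t).
Separate: dm/m = −Q_out dt/V(t) ⇒ ln(m/m₀) = −(Q_out/(Q_in−Q_out)) ln(V/V₀).
m = m₀ (V₀/V)^(Q_out/(Q_in−Q_out)) = 71.6 × (242/101.58)^(-1.7286) = 15.967 g.

16.0 g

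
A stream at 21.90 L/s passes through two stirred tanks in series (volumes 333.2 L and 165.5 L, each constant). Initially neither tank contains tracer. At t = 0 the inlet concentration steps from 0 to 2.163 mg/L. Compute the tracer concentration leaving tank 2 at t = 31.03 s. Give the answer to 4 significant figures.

Species balance on tank i: dCᵢ/dt = (Cᵢ₋₁ − Cᵢ)/τᵢ with τᵢ = Vᵢ/Q.
τ₁ = 333.2/21.90 = 15.2146 s; τ₂ = 165.5/21.90 = 7.55708 s.
Tank 1: C₁ = C_in(1 − e^(−t/τ₁)). Tank 2 (τ₁ ≠ τ₂): C₂ = C_in[1 − (τ₁ e^(−t/τ₁) − τ₂ e^(−t/τ₂))/(τ₁ − τ₂)].
At t = 31.03: e^(−t/τ₁) = 0.130095, e^(−t/τ₂) = 0.0164721.
C₂ = 2.163·[1 − (15.2146·0.130095 − 7.55708·0.0164721)/(7.65753)] = 2.163·0.757772 = 1.63906 mg/L.

1.639 mg/L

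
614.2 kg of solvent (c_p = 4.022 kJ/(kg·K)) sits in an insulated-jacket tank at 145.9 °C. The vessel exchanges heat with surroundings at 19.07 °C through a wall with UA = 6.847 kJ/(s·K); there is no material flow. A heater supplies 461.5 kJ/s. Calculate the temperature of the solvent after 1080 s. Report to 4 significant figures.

Heat balance on the well-mixed liquid: M c_p dT/dt = −UA(T − T_amb) + Q̇.
dT/dt = (T_ss − T)/τ with T_ss = T_amb + Q̇/UA = 19.07 + 461.5/6.847 = 86.4718 °C, τ = M c_p/UA = 614.2·4.022/6.847 = 360.788 s.
Solution: T(t) = T_ss + (T₀ − T_ss) e^(−t/τ).
T(1080) = 86.4718 + (59.4282)·0.0501142 = 89.4500 °C.

89.45 °C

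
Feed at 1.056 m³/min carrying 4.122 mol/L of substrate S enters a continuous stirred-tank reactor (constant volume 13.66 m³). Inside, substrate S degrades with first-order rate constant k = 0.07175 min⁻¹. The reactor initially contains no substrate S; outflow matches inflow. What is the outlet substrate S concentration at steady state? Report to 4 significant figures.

Species balance: V dC/dt = Q C_in − Q C − k V C.
At steady state: 0 = Q C_in − (Q + kV) C_ss, so C_ss = Q C_in/(Q + kV).
C_ss = 1.056·4.122/(1.056 + 0.07175·13.66) = 4.35283/2.03611 = 2.13782 mol/L.

2.138 mol/L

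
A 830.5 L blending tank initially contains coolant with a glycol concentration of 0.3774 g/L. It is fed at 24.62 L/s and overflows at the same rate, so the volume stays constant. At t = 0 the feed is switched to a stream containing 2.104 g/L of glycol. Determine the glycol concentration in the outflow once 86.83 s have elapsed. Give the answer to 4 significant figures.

Mass balance on the solute (V constant): V dC/dt = Q(C_in − C).
So dC/dt = (C_in − C)/τ with τ = V/Q = 830.5/24.62 = 33.7327 s.
C approaches C_in exponentially: C(t) = C_in + (C₀ − C_in) e^(−t/τ).
C(86.83) = 2.104 + (0.3774 − 2.104)·e^(−86.83/33.7327) = 2.104 + (-1.72660)·0.0762256 = 1.97239 g/L.

1.972 g/L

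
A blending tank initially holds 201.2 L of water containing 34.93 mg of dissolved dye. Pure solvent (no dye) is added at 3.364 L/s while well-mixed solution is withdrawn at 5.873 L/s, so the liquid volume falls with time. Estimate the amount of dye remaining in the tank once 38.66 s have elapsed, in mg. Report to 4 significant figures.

7.487 mg

Total volume: dV/dt = Q_in − Q_out = -2.50900 L/s, so V(t) = 201.2 − 2.50900 t and V(38.66) = 104.202 L.
Solute balance: dm/dt = 0 − Q_out C = −Q_out m/V(t).
Separate: dm/m = −Q_out dt/V(t) ⇒ ln(m/m₀) = −(Q_out/(Q_in−Q_out)) ln(V/V₀).
m = m₀ (V₀/V)^(Q_out/(Q_in−Q_out)) = 34.93 × (201.2/104.202)^(-2.34077) = 7.48719 mg.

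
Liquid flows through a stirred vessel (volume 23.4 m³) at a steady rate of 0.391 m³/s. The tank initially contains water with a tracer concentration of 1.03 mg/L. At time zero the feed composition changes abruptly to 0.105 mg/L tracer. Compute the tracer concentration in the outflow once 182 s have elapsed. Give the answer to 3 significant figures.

Transient balance on the dissolved component: V dC/dt = Q(C_in − C).
Time constant τ = V/Q = 23.4/0.391 = 59.847 s.
Integrating: C(t) = C_in + (C₀ − C_in) e^(−t/τ).
C(182) = 0.105 + (1.03 − 0.105)·e^(−182/59.847) = 0.105 + (0.92500)·0.047782 = 0.14920 mg/L.

0.149 mg/L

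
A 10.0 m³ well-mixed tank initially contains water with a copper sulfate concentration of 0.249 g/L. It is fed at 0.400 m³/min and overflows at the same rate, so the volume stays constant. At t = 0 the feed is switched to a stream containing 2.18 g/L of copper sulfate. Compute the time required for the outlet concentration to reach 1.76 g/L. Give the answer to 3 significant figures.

Species balance: V dC/dt = Q(C_in − C) ⇒ τ = V/Q = 25.000 min.
C(t) = C_in + (C₀ − C_in) e^(−t/τ). Set C = 1.76 and solve for t:
e^(−t/τ) = (C − C_in)/(C₀ − C_in) = (1.76 − 2.18)/(0.249 − 2.18) = 0.21750
t = −τ ln(…) = 25.000 × 1.5255 = 38.138 min.

38.1 min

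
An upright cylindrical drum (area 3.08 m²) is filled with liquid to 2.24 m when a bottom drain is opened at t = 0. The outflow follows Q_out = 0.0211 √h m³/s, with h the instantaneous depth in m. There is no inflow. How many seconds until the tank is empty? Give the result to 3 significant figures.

With no inflow, A dh/dt = −0.0211 √h.
∫ h^(−1/2) dh = −(0.0211/A) ∫ dt, giving 2√h = 2√h₀ − (0.0211/A) t.
Tank is empty when √h = 0: t_empty = 2A√h₀/0.0211.
t_empty = 2·3.08·√2.24/0.0211 = 6.1600·1.4967/0.0211 = 436.94 s.

437 s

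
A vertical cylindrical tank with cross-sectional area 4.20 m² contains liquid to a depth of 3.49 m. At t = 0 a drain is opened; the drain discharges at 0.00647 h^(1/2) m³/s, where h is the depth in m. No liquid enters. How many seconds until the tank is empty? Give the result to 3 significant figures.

2430 s

Volume balance on the tank: A dh/dt = −0.00647 √h.
∫ h^(−1/2) dh = −(0.00647/A) ∫ dt, giving 2√h = 2√h₀ − (0.00647/A) t.
Set h = 0: 2√h₀ = (0.00647/A) t_empty ⇒ t_empty = 2A√h₀/0.00647.
t_empty = 2·4.20·√3.49/0.00647 = 8.4000·1.8682/0.00647 = 2425.4 s.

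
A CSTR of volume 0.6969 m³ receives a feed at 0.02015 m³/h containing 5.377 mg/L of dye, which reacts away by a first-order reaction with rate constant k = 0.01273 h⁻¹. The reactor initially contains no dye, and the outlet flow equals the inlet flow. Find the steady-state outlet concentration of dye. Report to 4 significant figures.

V dC/dt = Q(C_in − C) − k V C.
At steady state: 0 = Q C_in − (Q + kV) C_ss, so C_ss = Q C_in/(Q + kV).
C_ss = 0.02015·5.377/(0.02015 + 0.01273·0.6969) = 0.108347/0.0290215 = 3.73332 mg/L.

3.733 mg/L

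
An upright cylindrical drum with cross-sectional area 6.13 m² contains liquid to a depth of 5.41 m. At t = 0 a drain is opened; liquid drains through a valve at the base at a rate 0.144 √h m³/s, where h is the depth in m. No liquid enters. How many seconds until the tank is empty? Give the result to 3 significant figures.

Unsteady balance on liquid volume: A dh/dt = −0.144 √h.
This is separable: 2 d(√h)/dt = −0.144/A, so √h = √h₀ − (0.144/(2A)) t.
Tank is empty when √h = 0: t_empty = 2A√h₀/0.144.
t_empty = 2·6.13·√5.41/0.144 = 12.260·2.3259/0.144 = 198.03 s.

198 s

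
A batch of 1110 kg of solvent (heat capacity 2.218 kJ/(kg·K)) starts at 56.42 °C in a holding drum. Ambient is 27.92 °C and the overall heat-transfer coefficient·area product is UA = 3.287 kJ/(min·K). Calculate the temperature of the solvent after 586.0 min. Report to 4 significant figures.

40.95 °C

M c_p dT/dt = −UA(T − T_amb).
dT/dt = (T_ss − T)/τ with T_ss = T_amb = 27.9200 °C, τ = M c_p/UA = 1110·2.218/3.287 = 749.005 min.
This is linear first-order; T(t) = T_ss + (T₀ − T_ss) e^(−t/τ).
T(586.0) = 27.9200 + (28.5000)·0.457320 = 40.9536 °C.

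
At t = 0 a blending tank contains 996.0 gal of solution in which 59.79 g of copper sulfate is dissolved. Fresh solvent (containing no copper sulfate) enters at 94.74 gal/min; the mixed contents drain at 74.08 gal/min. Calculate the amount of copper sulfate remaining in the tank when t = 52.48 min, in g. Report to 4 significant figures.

4.263 g

Total volume: dV/dt = Q_in − Q_out = 20.6600 gal/min, so V(t) = 996.0 + 20.6600 t and V(52.48) = 2080.24 gal.
No copper sulfate enters, so dm/dt = −Q_out · (m/V).
Separate: dm/m = −Q_out dt/V(t) ⇒ ln(m/m₀) = −(Q_out/(Q_in−Q_out)) ln(V/V₀).
m = m₀ (V₀/V)^(Q_out/(Q_in−Q_out)) = 59.79 × (996.0/2080.24)^(3.58567) = 4.26323 g.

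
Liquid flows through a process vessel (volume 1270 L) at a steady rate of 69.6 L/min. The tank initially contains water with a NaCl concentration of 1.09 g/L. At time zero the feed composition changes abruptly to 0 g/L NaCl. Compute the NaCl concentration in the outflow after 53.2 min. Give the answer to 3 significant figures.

Mass balance on the solute (V constant): V dC/dt = Q(C_in − C).
So dC/dt = (C_in − C)/τ with τ = V/Q = 1270/69.6 = 18.247 min.
C approaches C_in exponentially: C(t) = C_in + (C₀ − C_in) e^(−t/τ).
C(53.2) = 0 + (1.09 − 0)·e^(−53.2/18.247) = 0 + (1.0900)·0.054175 = 0.059051 g/L.

0.0591 g/L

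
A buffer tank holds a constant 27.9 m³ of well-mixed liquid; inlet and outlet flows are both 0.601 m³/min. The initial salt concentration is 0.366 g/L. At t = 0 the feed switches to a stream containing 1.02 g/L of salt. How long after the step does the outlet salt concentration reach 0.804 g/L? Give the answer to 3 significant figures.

Species balance: V dC/dt = Q(C_in − C) ⇒ τ = V/Q = 46.423 min.
C(t) = C_in + (C₀ − C_in) e^(−t/τ). Set C = 0.804 and solve for t:
e^(−t/τ) = (C − C_in)/(C₀ − C_in) = (0.804 − 1.02)/(0.366 − 1.02) = 0.33028
t = −τ ln(…) = 46.423 × 1.1078 = 51.428 min.

51.4 min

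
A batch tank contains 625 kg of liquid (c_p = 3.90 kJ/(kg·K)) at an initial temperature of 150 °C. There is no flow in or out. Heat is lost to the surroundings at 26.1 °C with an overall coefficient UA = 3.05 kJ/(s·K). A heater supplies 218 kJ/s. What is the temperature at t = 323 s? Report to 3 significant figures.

Unsteady energy balance on the tank contents: M c_p dT/dt = −UA(T − T_amb) + Q̇.
dT/dt = (T_ss − T)/τ with T_ss = T_amb + Q̇/UA = 26.1 + 218/3.05 = 97.575 °C, τ = M c_p/UA = 625·3.90/3.05 = 799.18 s.
T approaches T_ss exponentially: T(t) = T_ss + (T₀ − T_ss) e^(−t/τ).
T(323) = 97.575 + (52.425)·0.66753 = 132.57 °C.

133 °C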